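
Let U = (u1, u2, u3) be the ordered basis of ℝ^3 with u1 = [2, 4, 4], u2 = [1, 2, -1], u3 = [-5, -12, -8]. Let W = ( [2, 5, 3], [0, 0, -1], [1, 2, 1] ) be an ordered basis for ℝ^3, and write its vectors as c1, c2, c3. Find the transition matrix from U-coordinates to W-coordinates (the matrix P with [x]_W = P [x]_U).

[[0, 0, -2], [-2, 2, 1], [2, 1, -1]]

Column j of P is [uj]_W, since P maps U-coordinates to W-coordinates.
Expressing u1 in W: u1 = 0·c1 - 2c2 + 2c3, so column 1 of P is [0, -2, 2].
Doing the same for each uj gives P = [[0, 0, -2], [-2, 2, 1], [2, 1, -1]].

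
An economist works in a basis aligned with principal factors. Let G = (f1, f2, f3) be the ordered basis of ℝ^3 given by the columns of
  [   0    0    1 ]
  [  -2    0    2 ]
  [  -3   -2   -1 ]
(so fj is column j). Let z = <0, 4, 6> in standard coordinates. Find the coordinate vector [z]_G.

<-2, 0, 0>

We seek scalars with c_1 f1 + ... + c_3 f3 = z; equivalently solve M c = z where the columns of M are f1, ..., f3.
Gaussian elimination on [M | z] yields c = (-2, 0, 0).
Check: -2f1 + 0·f2 + 0·f3 = <0, 4, 6>.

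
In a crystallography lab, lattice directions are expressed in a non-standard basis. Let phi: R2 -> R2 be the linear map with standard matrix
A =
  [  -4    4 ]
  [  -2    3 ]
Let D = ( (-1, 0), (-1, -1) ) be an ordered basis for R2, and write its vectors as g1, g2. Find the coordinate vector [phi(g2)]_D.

Compute phi(g2) = A g2 = (0, -1) in standard coordinates.
Then write this in D-coordinates: solve for y in y_1 g1 + y_2 g2 = (0, -1).
This gives y = (-1, 1), which is column 2 of [phi]_D.

(-1, 1)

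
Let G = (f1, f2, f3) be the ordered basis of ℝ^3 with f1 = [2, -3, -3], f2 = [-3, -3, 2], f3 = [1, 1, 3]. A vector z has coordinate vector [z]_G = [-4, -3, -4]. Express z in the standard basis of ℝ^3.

[-3, 17, -6]

The coordinates say z = -4f1 - 3f2 - 4f3; adding the scaled basis vectors gives [-3, 17, -6].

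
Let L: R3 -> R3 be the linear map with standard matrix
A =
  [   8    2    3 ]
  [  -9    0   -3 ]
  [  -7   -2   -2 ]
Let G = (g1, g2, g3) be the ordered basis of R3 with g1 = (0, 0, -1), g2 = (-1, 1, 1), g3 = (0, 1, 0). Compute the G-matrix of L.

[[1, 0, 0], [3, 3, -2], [0, 3, 2]]

Let P have columns g1, ..., g3. Then [L]_G = P^(-1) A P.
Here det P = 1, so P^(-1) is integer; computing A P first and then P^(-1)(A P) gives [[1, 0, 0], [3, 3, -2], [0, 3, 2]].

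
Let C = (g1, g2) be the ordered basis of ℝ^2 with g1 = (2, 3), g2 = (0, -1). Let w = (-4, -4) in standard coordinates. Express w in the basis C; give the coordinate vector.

We seek scalars with c_1 g1 + c_2 g2 = w; equivalently solve M c = w where the columns of M are g1, g2.
System: 2c_1 + 0c_2 = -4, 3c_1 - c_2 = -4; solving gives c_1 = -2, c_2 = -2.
Check: -2g1 - 2g2 = (-4, -4).

(-2, -2)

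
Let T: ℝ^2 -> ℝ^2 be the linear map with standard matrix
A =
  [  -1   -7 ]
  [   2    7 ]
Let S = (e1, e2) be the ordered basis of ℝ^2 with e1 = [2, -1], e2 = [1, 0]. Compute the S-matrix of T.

Let P have columns e1, e2. Then [T]_S = P^(-1) A P.
Here det P = 1, so P^(-1) is integer; computing A P first and then P^(-1)(A P) gives [[3, -2], [-1, 3]].

[[3, -2], [-1, 3]]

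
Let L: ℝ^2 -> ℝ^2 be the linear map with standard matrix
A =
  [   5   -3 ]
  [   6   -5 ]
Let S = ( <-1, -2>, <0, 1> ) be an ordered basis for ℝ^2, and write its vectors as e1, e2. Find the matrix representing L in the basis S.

Let P have columns e1, e2. Then [L]_S = P^(-1) A P.
Here det P = -1, so P^(-1) is integer; computing A P first and then P^(-1)(A P) gives [[-1, 3], [2, 1]].

[[-1, 3], [2, 1]]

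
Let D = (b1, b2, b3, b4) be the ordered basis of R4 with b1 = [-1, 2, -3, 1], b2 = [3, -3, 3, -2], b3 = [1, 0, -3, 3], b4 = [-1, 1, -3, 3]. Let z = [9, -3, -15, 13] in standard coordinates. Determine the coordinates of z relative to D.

[3, 4, 3, 3]

[z]_D is the unique c with M c = z, where M has columns b1, ..., b4.
Gaussian elimination on [M | z] yields c = (3, 4, 3, 3).
Check: 3b1 + 4b2 + 3b3 + 3b4 = [9, -3, -15, 13].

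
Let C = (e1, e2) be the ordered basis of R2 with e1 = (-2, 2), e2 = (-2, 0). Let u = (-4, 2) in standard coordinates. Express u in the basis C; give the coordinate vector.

Write u = c_1 e1 + c_2 e2 and solve for the c_i.
System: -2c_1 - 2c_2 = -4, 2c_1 + 0c_2 = 2; solving gives c_1 = 1, c_2 = 1.
Check: e1 + e2 = (-4, 2).

(1, 1)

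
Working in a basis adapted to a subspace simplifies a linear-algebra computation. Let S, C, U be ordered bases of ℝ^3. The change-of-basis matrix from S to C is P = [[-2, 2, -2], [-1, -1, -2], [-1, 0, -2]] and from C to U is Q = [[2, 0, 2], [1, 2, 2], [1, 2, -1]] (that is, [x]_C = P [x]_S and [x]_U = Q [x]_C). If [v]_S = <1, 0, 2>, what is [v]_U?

<-22, -26, -11>

Apply P to get C-coordinates <-6, -5, -5>, then Q to get U-coordinates.
The result is [v]_U = <-22, -26, -11>.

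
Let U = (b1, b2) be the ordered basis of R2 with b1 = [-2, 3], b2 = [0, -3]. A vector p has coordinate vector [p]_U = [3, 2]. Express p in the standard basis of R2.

p = M [p]_U, where M has columns b1, b2.
Carrying out the matrix-vector product, p = [-6, 3].

[-6, 3]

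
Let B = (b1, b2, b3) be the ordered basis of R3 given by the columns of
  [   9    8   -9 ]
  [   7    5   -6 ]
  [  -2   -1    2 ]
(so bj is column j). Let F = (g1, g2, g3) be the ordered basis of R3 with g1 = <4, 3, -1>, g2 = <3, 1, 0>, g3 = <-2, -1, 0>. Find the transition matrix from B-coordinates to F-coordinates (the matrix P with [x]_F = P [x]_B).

[[2, 1, -2], [-1, 0, -1], [-2, -2, -1]]

Column j of P is [bj]_F, since P maps B-coordinates to F-coordinates.
Expressing b1 in F: b1 = 2g1 - g2 - 2g3, so column 1 of P is <2, -1, -2>.
Doing the same for each bj gives P = [[2, 1, -2], [-1, 0, -1], [-2, -2, -1]].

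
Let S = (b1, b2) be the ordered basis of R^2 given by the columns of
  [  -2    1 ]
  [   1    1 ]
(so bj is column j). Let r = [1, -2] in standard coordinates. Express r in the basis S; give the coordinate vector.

We seek scalars with c_1 b1 + c_2 b2 = r; equivalently solve M c = r where the columns of M are b1, b2.
System: -2c_1 + c_2 = 1, c_1 + c_2 = -2; solving gives c_1 = -1, c_2 = -1.
Check: -b1 - b2 = [1, -2].

[-1, -1]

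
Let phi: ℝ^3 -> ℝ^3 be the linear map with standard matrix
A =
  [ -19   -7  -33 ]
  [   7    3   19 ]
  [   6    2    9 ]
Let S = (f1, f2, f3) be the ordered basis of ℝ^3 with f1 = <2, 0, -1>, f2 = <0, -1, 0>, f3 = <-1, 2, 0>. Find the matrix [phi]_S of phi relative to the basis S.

[[-3, 2, 2], [3, -3, -1], [-1, -3, -1]]

Let P have columns f1, ..., f3. Then [phi]_S = P^(-1) A P.
Here det P = 1, so P^(-1) is integer; computing A P first and then P^(-1)(A P) gives [[-3, 2, 2], [3, -3, -1], [-1, -3, -1]].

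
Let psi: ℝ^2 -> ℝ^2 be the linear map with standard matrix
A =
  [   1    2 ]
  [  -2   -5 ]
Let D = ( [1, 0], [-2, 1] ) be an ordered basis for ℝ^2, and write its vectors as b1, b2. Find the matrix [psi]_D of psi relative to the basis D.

[[-3, -2], [-2, -1]]

Let P have columns b1, b2. Then [psi]_D = P^(-1) A P.
Here det P = 1, so P^(-1) is integer; computing A P first and then P^(-1)(A P) gives [[-3, -2], [-2, -1]].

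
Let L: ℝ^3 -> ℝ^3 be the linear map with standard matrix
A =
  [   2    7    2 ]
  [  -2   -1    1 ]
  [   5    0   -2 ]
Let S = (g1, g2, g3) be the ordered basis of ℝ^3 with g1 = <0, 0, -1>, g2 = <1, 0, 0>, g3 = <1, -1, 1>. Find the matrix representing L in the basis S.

With P the matrix whose columns are g1, ..., g3, [L]_S = P^(-1) A P.
Column by column: L(g1) = A g1 = <-2, -1, 2>; its S-coordinates <-1, -3, 1> give column 1.
Continuing for each basis vector yields [L]_S = [[-1, -3, -3], [-3, 0, -3], [1, 2, 0]].

[[-1, -3, -3], [-3, 0, -3], [1, 2, 0]]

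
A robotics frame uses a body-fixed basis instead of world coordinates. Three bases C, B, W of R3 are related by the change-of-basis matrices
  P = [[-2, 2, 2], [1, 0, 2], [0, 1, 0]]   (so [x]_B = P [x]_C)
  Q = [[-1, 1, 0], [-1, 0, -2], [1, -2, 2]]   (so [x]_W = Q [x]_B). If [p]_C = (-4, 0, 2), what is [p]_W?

(-12, -12, 12)

Apply P to get B-coordinates (12, 0, 0), then Q to get W-coordinates.
The result is [p]_W = (-12, -12, 12).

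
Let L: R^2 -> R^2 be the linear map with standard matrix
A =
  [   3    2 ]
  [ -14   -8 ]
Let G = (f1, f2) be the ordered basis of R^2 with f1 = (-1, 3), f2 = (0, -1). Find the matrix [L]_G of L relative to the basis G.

With P the matrix whose columns are f1, f2, [L]_G = P^(-1) A P.
Column by column: L(f1) = A f1 = (3, -10); its G-coordinates (-3, 1) give column 1.
Continuing for each basis vector yields [L]_G = [[-3, 2], [1, -2]].

[[-3, 2], [1, -2]]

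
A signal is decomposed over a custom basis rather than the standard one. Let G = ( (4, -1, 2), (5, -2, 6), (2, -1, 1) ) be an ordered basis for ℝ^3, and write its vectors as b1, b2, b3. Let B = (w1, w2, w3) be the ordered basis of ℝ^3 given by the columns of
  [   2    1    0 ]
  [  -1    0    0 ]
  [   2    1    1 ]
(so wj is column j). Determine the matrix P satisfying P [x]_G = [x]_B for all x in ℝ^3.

Let M have columns bj and N have columns wj. Then for every x, N [x]_B = x = M [x]_G, so P = N^(-1) M.
Since det N = 1, N^(-1) has integer entries; multiplying gives P = [[1, 2, 1], [2, 1, 0], [-2, 1, -1]].

[[1, 2, 1], [2, 1, 0], [-2, 1, -1]]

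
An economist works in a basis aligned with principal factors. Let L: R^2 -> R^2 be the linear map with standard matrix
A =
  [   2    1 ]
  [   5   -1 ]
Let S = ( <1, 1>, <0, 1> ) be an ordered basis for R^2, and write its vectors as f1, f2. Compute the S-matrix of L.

Let P have columns f1, f2. Then [L]_S = P^(-1) A P.
Here det P = 1, so P^(-1) is integer; computing A P first and then P^(-1)(A P) gives [[3, 1], [1, -2]].

[[3, 1], [1, -2]]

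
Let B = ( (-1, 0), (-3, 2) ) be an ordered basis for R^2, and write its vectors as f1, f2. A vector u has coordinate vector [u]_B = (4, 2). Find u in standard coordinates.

By definition u = 4f1 + 2f2.
Summing componentwise gives (-10, 4).

(-10, 4)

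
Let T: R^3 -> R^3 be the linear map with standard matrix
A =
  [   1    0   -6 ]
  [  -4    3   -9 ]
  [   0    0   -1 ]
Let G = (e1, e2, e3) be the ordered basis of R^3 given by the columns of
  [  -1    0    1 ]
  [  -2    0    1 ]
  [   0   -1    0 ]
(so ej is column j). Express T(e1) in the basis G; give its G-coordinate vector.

(1, 0, 0)

Column 1 of [T]_G is the G-coordinate vector of T(e1).
In standard coordinates T(e1) = A e1 = (-1, -2, 0).
Converting to G: (-1, -2, 0) = e1 + 0·e2 + 0·e3, so the coordinate vector is (1, 0, 0).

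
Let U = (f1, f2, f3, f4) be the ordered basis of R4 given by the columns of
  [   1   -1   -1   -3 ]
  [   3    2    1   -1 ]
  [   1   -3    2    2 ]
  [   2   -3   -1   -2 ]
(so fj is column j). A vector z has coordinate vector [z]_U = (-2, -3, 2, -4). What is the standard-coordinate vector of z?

The coordinates say z = -2f1 - 3f2 + 2f3 - 4f4; adding the scaled basis vectors gives (11, -6, 3, 11).

(11, -6, 3, 11)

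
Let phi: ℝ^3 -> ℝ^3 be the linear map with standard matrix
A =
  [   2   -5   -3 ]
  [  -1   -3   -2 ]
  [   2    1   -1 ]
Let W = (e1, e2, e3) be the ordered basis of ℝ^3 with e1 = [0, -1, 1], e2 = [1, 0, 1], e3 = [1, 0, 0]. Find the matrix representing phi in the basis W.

The j-th column of [phi]_W is [phi(ej)]_W.
phi(e1) = A e1 = [2, 1, -2] = -e1 - e2 + 3e3, so column 1 is [-1, -1, 3].
Repeating for e2, e3 and assembling the columns gives [[-1, 3, 1], [-1, -2, 1], [3, 1, 1]].

[[-1, 3, 1], [-1, -2, 1], [3, 1, 1]]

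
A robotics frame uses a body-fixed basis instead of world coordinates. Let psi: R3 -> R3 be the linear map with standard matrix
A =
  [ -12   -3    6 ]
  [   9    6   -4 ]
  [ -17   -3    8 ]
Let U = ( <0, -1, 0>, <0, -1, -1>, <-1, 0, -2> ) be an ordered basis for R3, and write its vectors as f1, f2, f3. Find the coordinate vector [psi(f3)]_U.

Compute psi(f3) = A f3 = <0, -1, 1> in standard coordinates.
Then write this in U-coordinates: solve for y in y_1 f1 + ... + y_3 f3 = <0, -1, 1>.
This gives y = <2, -1, 0>, which is column 3 of [psi]_U.

<2, -1, 0>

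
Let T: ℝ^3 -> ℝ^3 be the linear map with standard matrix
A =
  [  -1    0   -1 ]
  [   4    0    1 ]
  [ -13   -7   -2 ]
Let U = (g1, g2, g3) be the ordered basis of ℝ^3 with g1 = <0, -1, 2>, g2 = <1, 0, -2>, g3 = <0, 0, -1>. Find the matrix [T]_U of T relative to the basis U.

[[-2, -2, 1], [-2, 1, 1], [-3, 3, -2]]

Let P have columns g1, ..., g3. Then [T]_U = P^(-1) A P.
Here det P = -1, so P^(-1) is integer; computing A P first and then P^(-1)(A P) gives [[-2, -2, 1], [-2, 1, 1], [-3, 3, -2]].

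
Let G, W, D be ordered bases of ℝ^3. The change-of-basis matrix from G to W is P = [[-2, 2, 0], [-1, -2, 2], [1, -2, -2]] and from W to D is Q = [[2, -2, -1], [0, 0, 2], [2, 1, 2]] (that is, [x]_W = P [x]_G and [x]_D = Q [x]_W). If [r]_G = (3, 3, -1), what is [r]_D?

Composing the changes, [r]_D = Q P [r]_G.
Q P = [[-3, 10, -2], [2, -4, -4], [-3, -2, -2]]; applying this to (3, 3, -1) gives (23, -2, -13).

(23, -2, -13)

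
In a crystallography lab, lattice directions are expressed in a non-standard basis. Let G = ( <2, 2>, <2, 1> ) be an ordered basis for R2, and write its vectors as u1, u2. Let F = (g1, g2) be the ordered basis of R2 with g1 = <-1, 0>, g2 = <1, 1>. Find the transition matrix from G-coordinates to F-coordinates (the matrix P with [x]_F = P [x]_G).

Let M have columns uj and N have columns gj. Then for every x, N [x]_F = x = M [x]_G, so P = N^(-1) M.
Since det N = -1, N^(-1) has integer entries; multiplying gives P = [[0, -1], [2, 1]].

[[0, -1], [2, 1]]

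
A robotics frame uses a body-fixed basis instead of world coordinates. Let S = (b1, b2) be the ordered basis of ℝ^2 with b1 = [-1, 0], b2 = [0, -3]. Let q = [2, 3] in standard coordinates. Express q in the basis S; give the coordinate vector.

[-2, -1]

Write q = c_1 b1 + c_2 b2 and solve for the c_i.
System: -c_1 + 0c_2 = 2, 0c_1 - 3c_2 = 3; solving gives c_1 = -2, c_2 = -1.
Check: -2b1 - b2 = [2, 3].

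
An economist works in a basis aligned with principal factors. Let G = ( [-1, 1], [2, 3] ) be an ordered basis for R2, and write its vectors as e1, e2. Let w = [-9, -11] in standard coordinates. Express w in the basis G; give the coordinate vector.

We seek scalars with c_1 e1 + c_2 e2 = w; equivalently solve M c = w where the columns of M are e1, e2.
System: -c_1 + 2c_2 = -9, c_1 + 3c_2 = -11; solving gives c_1 = 1, c_2 = -4.
Check: e1 - 4e2 = [-9, -11].

[1, -4]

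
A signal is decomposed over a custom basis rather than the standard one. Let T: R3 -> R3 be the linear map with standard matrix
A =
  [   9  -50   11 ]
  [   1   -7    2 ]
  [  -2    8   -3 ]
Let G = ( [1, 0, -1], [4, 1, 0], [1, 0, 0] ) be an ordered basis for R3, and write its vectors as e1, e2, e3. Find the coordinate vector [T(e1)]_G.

[-1, -1, 3]

Column 1 of [T]_G is the G-coordinate vector of T(e1).
In standard coordinates T(e1) = A e1 = [-2, -1, 1].
Converting to G: [-2, -1, 1] = -e1 - e2 + 3e3, so the coordinate vector is [-1, -1, 3].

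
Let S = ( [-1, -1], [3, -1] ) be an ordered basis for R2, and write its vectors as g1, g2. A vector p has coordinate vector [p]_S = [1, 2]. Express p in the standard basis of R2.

p = M [p]_S, where M has columns g1, g2.
Carrying out the matrix-vector product, p = [5, -3].

[5, -3]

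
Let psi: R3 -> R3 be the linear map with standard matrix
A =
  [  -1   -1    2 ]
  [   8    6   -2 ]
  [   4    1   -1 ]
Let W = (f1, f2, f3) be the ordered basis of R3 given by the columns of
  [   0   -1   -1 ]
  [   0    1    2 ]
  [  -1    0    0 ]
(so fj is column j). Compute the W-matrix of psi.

Let P have columns f1, ..., f3. Then [psi]_W = P^(-1) A P.
Here det P = 1, so P^(-1) is integer; computing A P first and then P^(-1)(A P) gives [[-1, 3, 2], [2, 2, -2], [0, -2, 3]].

[[-1, 3, 2], [2, 2, -2], [0, -2, 3]]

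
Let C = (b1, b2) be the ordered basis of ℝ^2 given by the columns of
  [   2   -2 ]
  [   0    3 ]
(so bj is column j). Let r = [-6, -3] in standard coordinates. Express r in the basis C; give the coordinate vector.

[-4, -1]

We seek scalars with c_1 b1 + c_2 b2 = r; equivalently solve M c = r where the columns of M are b1, b2.
System: 2c_1 - 2c_2 = -6, 0c_1 + 3c_2 = -3; solving gives c_1 = -4, c_2 = -1.
Check: -4b1 - b2 = [-6, -3].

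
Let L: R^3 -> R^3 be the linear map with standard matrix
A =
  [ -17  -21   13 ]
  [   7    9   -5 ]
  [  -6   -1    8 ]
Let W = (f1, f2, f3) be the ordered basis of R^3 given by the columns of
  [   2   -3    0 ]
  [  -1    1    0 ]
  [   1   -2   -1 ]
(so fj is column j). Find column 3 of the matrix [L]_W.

Compute L(f3) = A f3 = <-13, 5, -8> in standard coordinates.
Then write this in W-coordinates: solve for y in y_1 f1 + ... + y_3 f3 = <-13, 5, -8>.
This gives y = <-2, 3, 0>, which is column 3 of [L]_W.

<-2, 3, 0>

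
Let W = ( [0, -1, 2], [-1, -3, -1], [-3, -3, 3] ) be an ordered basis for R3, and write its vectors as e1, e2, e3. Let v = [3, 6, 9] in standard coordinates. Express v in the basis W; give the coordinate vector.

[3, -3, 0]

[v]_W is the unique c with M c = v, where M has columns e1, ..., e3.
Gaussian elimination on [M | v] yields c = (3, -3, 0).
Check: 3e1 - 3e2 + 0·e3 = [3, 6, 9].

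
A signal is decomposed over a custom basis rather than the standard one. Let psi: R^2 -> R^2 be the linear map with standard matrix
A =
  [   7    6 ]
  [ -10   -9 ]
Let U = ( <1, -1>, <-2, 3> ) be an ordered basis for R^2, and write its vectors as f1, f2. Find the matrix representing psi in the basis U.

[[1, -2], [0, -3]]

The j-th column of [psi]_U is [psi(fj)]_U.
psi(f1) = A f1 = <1, -1> = f1 + 0·f2, so column 1 is <1, 0>.
Repeating for f2 and assembling the columns gives [[1, -2], [0, -3]].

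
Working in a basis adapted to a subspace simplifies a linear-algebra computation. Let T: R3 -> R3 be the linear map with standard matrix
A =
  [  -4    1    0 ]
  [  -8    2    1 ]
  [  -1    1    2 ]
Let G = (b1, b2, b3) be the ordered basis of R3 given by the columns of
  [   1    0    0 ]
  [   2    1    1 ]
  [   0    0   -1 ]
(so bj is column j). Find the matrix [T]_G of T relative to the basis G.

[[-2, 1, 1], [1, 1, -2], [-1, -1, 1]]

Let P have columns b1, ..., b3. Then [T]_G = P^(-1) A P.
Here det P = -1, so P^(-1) is integer; computing A P first and then P^(-1)(A P) gives [[-2, 1, 1], [1, 1, -2], [-1, -1, 1]].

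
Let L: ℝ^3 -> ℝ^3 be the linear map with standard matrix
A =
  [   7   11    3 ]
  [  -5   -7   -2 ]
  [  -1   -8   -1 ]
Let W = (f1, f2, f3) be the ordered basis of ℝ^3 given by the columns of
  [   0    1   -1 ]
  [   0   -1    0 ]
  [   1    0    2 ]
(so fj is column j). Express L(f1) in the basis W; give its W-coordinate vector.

(1, 2, -1)

Column 1 of [L]_W is the W-coordinate vector of L(f1).
In standard coordinates L(f1) = A f1 = (3, -2, -1).
Converting to W: (3, -2, -1) = f1 + 2f2 - f3, so the coordinate vector is (1, 2, -1).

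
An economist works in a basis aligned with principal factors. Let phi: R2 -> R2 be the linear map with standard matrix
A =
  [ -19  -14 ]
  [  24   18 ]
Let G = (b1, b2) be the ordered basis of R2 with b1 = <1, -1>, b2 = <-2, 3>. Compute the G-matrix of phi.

Let P have columns b1, b2. Then [phi]_G = P^(-1) A P.
Here det P = 1, so P^(-1) is integer; computing A P first and then P^(-1)(A P) gives [[-3, 0], [1, 2]].

[[-3, 0], [1, 2]]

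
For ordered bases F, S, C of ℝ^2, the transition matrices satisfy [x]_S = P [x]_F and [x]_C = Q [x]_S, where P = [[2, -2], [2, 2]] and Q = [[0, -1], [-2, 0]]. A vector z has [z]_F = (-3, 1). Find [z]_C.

(4, 16)

Composing the changes, [z]_C = Q P [z]_F.
Q P = [[-2, -2], [-4, 4]]; applying this to (-3, 1) gives (4, 16).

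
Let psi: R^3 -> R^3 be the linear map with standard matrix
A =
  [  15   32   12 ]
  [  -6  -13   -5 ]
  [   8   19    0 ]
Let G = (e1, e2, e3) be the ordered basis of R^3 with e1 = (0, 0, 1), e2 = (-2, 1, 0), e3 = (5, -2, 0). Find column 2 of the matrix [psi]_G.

(3, -1, 0)

Compute psi(e2) = A e2 = (2, -1, 3) in standard coordinates.
Then write this in G-coordinates: solve for y in y_1 e1 + ... + y_3 e3 = (2, -1, 3).
This gives y = (3, -1, 0), which is column 2 of [psi]_G.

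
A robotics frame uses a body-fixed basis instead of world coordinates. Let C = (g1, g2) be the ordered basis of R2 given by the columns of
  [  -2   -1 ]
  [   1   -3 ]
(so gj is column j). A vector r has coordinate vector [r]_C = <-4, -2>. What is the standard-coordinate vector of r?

The coordinates say r = -4g1 - 2g2; adding the scaled basis vectors gives <10, 2>.

<10, 2>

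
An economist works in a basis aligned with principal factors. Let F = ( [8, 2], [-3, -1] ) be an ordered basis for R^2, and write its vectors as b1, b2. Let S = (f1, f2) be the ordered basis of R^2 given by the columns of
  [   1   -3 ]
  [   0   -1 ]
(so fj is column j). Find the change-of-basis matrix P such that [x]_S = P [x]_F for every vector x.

Let M have columns bj and N have columns fj. Then for every x, N [x]_S = x = M [x]_F, so P = N^(-1) M.
Since det N = -1, N^(-1) has integer entries; multiplying gives P = [[2, 0], [-2, 1]].

[[2, 0], [-2, 1]]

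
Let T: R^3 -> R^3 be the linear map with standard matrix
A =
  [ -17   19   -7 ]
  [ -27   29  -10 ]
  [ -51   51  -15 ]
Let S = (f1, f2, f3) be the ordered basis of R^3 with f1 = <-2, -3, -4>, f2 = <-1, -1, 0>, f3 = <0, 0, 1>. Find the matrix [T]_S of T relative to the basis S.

The j-th column of [T]_S is [T(fj)]_S.
T(f1) = A f1 = <5, 7, 9> = -2f1 - f2 + f3, so column 1 is <-2, -1, 1>.
Repeating for f2, f3 and assembling the columns gives [[-2, 0, 3], [-1, 2, 1], [1, 0, -3]].

[[-2, 0, 3], [-1, 2, 1], [1, 0, -3]]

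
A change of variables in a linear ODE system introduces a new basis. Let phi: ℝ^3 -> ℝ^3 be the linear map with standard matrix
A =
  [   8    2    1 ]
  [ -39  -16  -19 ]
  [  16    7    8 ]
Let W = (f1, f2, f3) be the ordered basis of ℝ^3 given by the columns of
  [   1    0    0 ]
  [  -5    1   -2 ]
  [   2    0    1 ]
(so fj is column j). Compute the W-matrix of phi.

Let P have columns f1, ..., f3. Then [phi]_W = P^(-1) A P.
Here det P = 1, so P^(-1) is integer; computing A P first and then P^(-1)(A P) gives [[0, 2, -3], [-3, 0, -2], [-3, 3, 0]].

[[0, 2, -3], [-3, 0, -2], [-3, 3, 0]]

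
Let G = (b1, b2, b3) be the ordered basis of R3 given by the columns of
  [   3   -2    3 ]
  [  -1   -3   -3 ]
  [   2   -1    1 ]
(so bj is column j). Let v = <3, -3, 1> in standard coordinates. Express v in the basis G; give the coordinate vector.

[v]_G is the unique c with M c = v, where M has columns b1, ..., b3.
Gaussian elimination on [M | v] yields c = (0, 0, 1).
Check: 0·b1 + 0·b2 + b3 = <3, -3, 1>.

<0, 0, 1>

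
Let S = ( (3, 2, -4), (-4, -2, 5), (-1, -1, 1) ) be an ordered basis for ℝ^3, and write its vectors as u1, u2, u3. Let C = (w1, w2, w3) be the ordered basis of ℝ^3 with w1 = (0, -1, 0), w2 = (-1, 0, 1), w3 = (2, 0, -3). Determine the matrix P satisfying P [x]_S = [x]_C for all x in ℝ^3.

[[-2, 2, 1], [-1, 2, 1], [1, -1, 0]]

Let M have columns uj and N have columns wj. Then for every x, N [x]_C = x = M [x]_S, so P = N^(-1) M.
Since det N = 1, N^(-1) has integer entries; multiplying gives P = [[-2, 2, 1], [-1, 2, 1], [1, -1, 0]].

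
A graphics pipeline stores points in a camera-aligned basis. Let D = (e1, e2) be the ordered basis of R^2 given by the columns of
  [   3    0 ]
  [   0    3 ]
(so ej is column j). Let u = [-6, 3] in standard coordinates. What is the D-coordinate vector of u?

Write u = c_1 e1 + c_2 e2 and solve for the c_i.
System: 3c_1 + 0c_2 = -6, 0c_1 + 3c_2 = 3; solving gives c_1 = -2, c_2 = 1.
Check: -2e1 + e2 = [-6, 3].

[-2, 1]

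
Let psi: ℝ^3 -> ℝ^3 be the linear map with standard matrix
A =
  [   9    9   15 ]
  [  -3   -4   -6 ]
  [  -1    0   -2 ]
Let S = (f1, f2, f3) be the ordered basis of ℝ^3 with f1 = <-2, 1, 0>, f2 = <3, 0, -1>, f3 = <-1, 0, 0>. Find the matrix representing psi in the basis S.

[[2, -3, 3], [-2, 1, -1], [-1, -3, 0]]

Let P have columns f1, ..., f3. Then [psi]_S = P^(-1) A P.
Here det P = 1, so P^(-1) is integer; computing A P first and then P^(-1)(A P) gives [[2, -3, 3], [-2, 1, -1], [-1, -3, 0]].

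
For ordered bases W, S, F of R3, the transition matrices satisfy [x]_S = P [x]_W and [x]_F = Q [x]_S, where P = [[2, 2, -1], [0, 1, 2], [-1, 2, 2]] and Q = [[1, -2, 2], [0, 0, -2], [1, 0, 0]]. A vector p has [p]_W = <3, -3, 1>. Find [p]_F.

Composing the changes, [p]_F = Q P [p]_W.
Q P = [[0, 4, -1], [2, -4, -4], [2, 2, -1]]; applying this to <3, -3, 1> gives <-13, 14, -1>.

<-13, 14, -1>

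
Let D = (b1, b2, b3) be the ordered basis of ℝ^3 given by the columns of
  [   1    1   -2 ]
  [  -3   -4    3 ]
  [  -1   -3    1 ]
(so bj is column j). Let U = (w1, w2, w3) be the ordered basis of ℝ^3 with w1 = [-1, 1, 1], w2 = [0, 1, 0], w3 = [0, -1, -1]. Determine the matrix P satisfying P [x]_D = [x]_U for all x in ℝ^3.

Take x = bj: its D-coordinates are the j-th standard unit vector, so P e_j — column j of P — equals [bj]_U.
b1 = -w1 - 2w2 + 0·w3, giving column 1 = [-1, -2, 0]; repeating for each j gives P = [[-1, -1, 2], [-2, -1, 2], [0, 2, 1]].

[[-1, -1, 2], [-2, -1, 2], [0, 2, 1]]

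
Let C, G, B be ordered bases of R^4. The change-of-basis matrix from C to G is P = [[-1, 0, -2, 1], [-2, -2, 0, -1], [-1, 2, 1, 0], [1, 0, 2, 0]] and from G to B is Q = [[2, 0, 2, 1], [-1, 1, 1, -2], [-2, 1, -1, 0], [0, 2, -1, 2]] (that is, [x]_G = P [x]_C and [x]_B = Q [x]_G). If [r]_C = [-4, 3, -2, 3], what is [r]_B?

[30, 12, -31, -26]

Composing the changes, [r]_B = Q P [r]_C.
Q P = [[-3, 4, 0, 2], [-4, 0, -1, -2], [1, -4, 3, -3], [-1, -6, 3, -2]]; applying this to [-4, 3, -2, 3] gives [30, 12, -31, -26].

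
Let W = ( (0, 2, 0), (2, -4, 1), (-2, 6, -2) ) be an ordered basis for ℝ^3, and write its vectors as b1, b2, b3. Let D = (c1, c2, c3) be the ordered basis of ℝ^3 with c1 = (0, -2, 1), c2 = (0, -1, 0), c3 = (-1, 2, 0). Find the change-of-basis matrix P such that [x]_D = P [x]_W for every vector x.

Let M have columns bj and N have columns cj. Then for every x, N [x]_D = x = M [x]_W, so P = N^(-1) M.
Since det N = -1, N^(-1) has integer entries; multiplying gives P = [[0, 1, -2], [-2, -2, 2], [0, -2, 2]].

[[0, 1, -2], [-2, -2, 2], [0, -2, 2]]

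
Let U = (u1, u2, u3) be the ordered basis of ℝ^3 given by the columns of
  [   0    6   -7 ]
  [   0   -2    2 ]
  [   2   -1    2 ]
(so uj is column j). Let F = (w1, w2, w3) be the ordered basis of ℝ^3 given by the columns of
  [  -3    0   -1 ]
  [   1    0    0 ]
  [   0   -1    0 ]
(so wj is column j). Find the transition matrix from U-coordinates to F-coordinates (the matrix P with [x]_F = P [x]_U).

[[0, -2, 2], [-2, 1, -2], [0, 0, 1]]

Let M have columns uj and N have columns wj. Then for every x, N [x]_F = x = M [x]_U, so P = N^(-1) M.
Since det N = 1, N^(-1) has integer entries; multiplying gives P = [[0, -2, 2], [-2, 1, -2], [0, 0, 1]].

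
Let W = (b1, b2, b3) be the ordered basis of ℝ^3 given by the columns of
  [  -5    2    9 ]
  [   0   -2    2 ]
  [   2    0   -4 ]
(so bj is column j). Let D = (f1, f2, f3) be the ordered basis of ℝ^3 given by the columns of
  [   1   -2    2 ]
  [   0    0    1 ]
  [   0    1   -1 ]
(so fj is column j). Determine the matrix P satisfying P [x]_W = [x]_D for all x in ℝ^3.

Take x = bj: its W-coordinates are the j-th standard unit vector, so P e_j — column j of P — equals [bj]_D.
b1 = -f1 + 2f2 + 0·f3, giving column 1 = <-1, 2, 0>; repeating for each j gives P = [[-1, 2, 1], [2, -2, -2], [0, -2, 2]].

[[-1, 2, 1], [2, -2, -2], [0, -2, 2]]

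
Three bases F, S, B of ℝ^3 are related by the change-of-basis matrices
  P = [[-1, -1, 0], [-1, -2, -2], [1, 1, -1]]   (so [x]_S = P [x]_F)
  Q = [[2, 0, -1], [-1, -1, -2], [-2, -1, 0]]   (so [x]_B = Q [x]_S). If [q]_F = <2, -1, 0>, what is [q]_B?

First [q]_S = P [q]_F = <-1, 0, 1>.
Then [q]_B = Q [q]_S = <-3, -1, 2>.

<-3, -1, 2>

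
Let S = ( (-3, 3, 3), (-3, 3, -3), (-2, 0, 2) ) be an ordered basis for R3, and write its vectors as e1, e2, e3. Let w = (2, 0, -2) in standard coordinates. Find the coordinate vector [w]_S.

(0, 0, -1)

Write w = c_1 e1 + ... + c_3 e3 and solve for the c_i.
Gaussian elimination on [M | w] yields c = (0, 0, -1).
Check: 0·e1 + 0·e2 - e3 = (2, 0, -2).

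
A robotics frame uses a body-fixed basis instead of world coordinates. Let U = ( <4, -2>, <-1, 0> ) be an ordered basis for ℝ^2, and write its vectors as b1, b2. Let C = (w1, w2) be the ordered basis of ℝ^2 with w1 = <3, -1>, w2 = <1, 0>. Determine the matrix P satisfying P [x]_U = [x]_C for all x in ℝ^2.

Let M have columns bj and N have columns wj. Then for every x, N [x]_C = x = M [x]_U, so P = N^(-1) M.
Since det N = 1, N^(-1) has integer entries; multiplying gives P = [[2, 0], [-2, -1]].

[[2, 0], [-2, -1]]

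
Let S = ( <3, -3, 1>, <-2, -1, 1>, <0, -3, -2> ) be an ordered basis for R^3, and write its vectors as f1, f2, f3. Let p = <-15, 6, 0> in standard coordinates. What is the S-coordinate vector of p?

Write p = c_1 f1 + ... + c_3 f3 and solve for the c_i.
Solving this 3x3 system gives c = (-3, 3, 0).
Check: -3f1 + 3f2 + 0·f3 = <-15, 6, 0>.

<-3, 3, 0>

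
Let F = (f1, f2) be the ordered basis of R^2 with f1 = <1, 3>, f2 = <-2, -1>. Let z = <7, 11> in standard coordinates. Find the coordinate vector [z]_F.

<3, -2>

Write z = c_1 f1 + c_2 f2 and solve for the c_i.
System: c_1 - 2c_2 = 7, 3c_1 - c_2 = 11; solving gives c_1 = 3, c_2 = -2.
Check: 3f1 - 2f2 = <7, 11>.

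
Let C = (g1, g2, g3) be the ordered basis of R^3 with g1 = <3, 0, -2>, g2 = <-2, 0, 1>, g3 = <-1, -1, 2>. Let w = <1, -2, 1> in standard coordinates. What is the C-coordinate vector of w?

<3, 3, 2>

Write w = c_1 g1 + ... + c_3 g3 and solve for the c_i.
Solving this 3x3 system gives c = (3, 3, 2).
Check: 3g1 + 3g2 + 2g3 = <1, -2, 1>.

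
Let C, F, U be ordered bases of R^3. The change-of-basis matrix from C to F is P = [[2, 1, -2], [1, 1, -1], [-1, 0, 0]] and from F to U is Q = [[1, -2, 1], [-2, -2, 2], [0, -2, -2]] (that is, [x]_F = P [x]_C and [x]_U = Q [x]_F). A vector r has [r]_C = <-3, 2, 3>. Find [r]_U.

Composing the changes, [r]_U = Q P [r]_C.
Q P = [[-1, -1, 0], [-8, -4, 6], [0, -2, 2]]; applying this to <-3, 2, 3> gives <1, 34, 2>.

<1, 34, 2>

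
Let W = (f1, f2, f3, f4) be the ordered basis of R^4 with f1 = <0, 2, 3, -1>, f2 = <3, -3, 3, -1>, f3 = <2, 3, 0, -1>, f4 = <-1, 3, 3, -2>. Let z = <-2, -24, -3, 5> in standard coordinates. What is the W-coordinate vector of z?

Write z = c_1 f1 + ... + c_4 f4 and solve for the c_i.
Solving this 4x4 system gives c = (-3, 2, -4, 0).
Check: -3f1 + 2f2 - 4f3 + 0·f4 = <-2, -24, -3, 5>.

<-3, 2, -4, 0>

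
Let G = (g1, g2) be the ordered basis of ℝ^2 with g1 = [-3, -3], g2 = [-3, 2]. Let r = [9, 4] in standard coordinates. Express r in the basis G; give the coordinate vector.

[-2, -1]

[r]_G is the unique c with M c = r, where M has columns g1, g2.
System: -3c_1 - 3c_2 = 9, -3c_1 + 2c_2 = 4; solving gives c_1 = -2, c_2 = -1.
Check: -2g1 - g2 = [9, 4].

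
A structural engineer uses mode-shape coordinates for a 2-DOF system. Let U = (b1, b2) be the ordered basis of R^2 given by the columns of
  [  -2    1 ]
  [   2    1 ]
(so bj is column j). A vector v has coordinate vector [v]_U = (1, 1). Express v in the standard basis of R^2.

The coordinates say v = b1 + b2; adding the scaled basis vectors gives (-1, 3).

(-1, 3)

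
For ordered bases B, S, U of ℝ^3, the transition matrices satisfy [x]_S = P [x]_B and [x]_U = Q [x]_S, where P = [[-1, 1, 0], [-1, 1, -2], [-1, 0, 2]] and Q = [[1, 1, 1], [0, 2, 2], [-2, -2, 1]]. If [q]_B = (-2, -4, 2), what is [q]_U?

Apply P to get S-coordinates (-2, -6, 6), then Q to get U-coordinates.
The result is [q]_U = (-2, 0, 22).

(-2, 0, 22)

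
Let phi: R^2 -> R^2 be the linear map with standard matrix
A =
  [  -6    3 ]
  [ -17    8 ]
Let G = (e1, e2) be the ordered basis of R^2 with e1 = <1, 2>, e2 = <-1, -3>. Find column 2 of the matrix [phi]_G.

Column 2 of [phi]_G is the G-coordinate vector of phi(e2).
In standard coordinates phi(e2) = A e2 = <-3, -7>.
Converting to G: <-3, -7> = -2e1 + e2, so the coordinate vector is <-2, 1>.

<-2, 1>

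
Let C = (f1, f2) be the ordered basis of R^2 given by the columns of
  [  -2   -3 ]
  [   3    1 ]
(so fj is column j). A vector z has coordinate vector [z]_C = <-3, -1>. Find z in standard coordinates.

z = M [z]_C, where M has columns f1, f2.
Carrying out the matrix-vector product, z = <9, -10>.

<9, -10>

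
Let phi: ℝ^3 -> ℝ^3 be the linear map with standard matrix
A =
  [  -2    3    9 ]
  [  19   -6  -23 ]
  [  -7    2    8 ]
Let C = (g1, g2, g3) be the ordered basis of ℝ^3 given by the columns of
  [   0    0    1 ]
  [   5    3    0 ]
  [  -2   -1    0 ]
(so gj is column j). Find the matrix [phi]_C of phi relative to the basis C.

The j-th column of [phi]_C is [phi(gj)]_C.
phi(g1) = A g1 = <-3, 16, -6> = 2g1 + 2g2 - 3g3, so column 1 is <2, 2, -3>.
Repeating for g2, g3 and assembling the columns gives [[2, 1, 2], [2, 0, 3], [-3, 0, -2]].

[[2, 1, 2], [2, 0, 3], [-3, 0, -2]]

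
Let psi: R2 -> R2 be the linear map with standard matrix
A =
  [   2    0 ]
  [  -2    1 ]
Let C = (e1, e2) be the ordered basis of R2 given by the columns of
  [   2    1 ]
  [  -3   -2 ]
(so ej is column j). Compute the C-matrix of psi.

[[1, 0], [2, 2]]

Let P have columns e1, e2. Then [psi]_C = P^(-1) A P.
Here det P = -1, so P^(-1) is integer; computing A P first and then P^(-1)(A P) gives [[1, 0], [2, 2]].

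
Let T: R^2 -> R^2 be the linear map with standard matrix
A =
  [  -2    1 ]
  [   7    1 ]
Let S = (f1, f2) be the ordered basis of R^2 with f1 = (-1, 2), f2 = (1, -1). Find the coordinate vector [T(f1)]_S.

(-1, 3)

Compute T(f1) = A f1 = (4, -5) in standard coordinates.
Then write this in S-coordinates: solve for y in y_1 f1 + y_2 f2 = (4, -5).
This gives y = (-1, 3), which is column 1 of [T]_S.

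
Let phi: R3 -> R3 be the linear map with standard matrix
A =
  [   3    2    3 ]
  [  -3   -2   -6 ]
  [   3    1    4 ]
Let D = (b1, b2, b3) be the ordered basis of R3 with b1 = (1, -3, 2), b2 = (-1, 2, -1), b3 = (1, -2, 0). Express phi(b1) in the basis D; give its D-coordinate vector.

Compute phi(b1) = A b1 = (3, -9, 8) in standard coordinates.
Then write this in D-coordinates: solve for y in y_1 b1 + ... + y_3 b3 = (3, -9, 8).
This gives y = (3, -2, -2), which is column 1 of [phi]_D.

(3, -2, -2)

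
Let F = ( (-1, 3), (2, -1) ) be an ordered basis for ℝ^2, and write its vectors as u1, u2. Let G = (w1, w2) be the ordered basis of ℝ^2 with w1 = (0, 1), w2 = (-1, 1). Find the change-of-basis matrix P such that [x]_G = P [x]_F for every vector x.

Let M have columns uj and N have columns wj. Then for every x, N [x]_G = x = M [x]_F, so P = N^(-1) M.
Since det N = 1, N^(-1) has integer entries; multiplying gives P = [[2, 1], [1, -2]].

[[2, 1], [1, -2]]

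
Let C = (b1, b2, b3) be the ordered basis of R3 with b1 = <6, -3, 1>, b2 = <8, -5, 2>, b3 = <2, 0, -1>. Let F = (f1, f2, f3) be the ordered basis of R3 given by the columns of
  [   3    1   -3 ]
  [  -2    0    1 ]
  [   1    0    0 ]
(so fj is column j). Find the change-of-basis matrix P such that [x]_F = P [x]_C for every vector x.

[[1, 2, -1], [0, -1, -1], [-1, -1, -2]]

Take x = bj: its C-coordinates are the j-th standard unit vector, so P e_j — column j of P — equals [bj]_F.
b1 = f1 + 0·f2 - f3, giving column 1 = <1, 0, -1>; repeating for each j gives P = [[1, 2, -1], [0, -1, -1], [-1, -1, -2]].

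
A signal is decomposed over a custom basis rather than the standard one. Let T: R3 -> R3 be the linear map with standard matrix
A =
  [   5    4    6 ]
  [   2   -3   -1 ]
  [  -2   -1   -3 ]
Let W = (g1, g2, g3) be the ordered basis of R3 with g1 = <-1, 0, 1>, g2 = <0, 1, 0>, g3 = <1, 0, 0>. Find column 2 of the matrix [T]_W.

<-1, -3, 3>

Compute T(g2) = A g2 = <4, -3, -1> in standard coordinates.
Then write this in W-coordinates: solve for y in y_1 g1 + ... + y_3 g3 = <4, -3, -1>.
This gives y = <-1, -3, 3>, which is column 2 of [T]_W.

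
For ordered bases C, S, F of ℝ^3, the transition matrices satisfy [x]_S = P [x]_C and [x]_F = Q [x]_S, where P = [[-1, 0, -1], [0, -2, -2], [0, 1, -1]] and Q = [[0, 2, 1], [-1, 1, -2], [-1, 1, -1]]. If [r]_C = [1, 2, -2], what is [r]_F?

[4, -9, -5]

First [r]_S = P [r]_C = [1, 0, 4].
Then [r]_F = Q [r]_S = [4, -9, -5].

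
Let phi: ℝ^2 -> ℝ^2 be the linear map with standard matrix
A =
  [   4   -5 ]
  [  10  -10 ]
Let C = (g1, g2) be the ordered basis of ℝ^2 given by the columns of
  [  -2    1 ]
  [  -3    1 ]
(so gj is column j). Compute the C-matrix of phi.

[[-3, -1], [1, -3]]

The j-th column of [phi]_C is [phi(gj)]_C.
phi(g1) = A g1 = (7, 10) = -3g1 + g2, so column 1 is (-3, 1).
Repeating for g2 and assembling the columns gives [[-3, -1], [1, -3]].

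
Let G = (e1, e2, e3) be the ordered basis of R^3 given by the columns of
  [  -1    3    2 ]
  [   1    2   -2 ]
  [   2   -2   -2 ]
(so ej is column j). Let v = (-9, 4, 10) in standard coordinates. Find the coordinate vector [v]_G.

Write v = c_1 e1 + ... + c_3 e3 and solve for the c_i.
Gaussian elimination on [M | v] yields c = (2, -1, -2).
Check: 2e1 - e2 - 2e3 = (-9, 4, 10).

(2, -1, -2)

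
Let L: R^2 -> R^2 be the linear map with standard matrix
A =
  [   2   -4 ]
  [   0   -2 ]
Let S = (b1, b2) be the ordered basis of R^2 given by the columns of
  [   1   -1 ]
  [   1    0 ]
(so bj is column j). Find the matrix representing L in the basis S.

The j-th column of [L]_S is [L(bj)]_S.
L(b1) = A b1 = (-2, -2) = -2b1 + 0·b2, so column 1 is (-2, 0).
Repeating for b2 and assembling the columns gives [[-2, 0], [0, 2]].

[[-2, 0], [0, 2]]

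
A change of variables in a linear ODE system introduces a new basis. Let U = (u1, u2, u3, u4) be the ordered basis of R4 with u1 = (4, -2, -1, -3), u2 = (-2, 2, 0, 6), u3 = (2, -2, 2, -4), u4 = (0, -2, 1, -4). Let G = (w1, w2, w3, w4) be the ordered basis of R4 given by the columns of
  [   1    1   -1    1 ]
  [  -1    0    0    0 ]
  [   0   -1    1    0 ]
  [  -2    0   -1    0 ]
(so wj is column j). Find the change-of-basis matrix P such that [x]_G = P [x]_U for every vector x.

[[2, -2, 2, 2], [0, -2, -2, -1], [-1, -2, 0, 0], [1, 0, 2, -1]]

Take x = uj: its U-coordinates are the j-th standard unit vector, so P e_j — column j of P — equals [uj]_G.
u1 = 2w1 + 0·w2 - w3 + w4, giving column 1 = (2, 0, -1, 1); repeating for each j gives P = [[2, -2, 2, 2], [0, -2, -2, -1], [-1, -2, 0, 0], [1, 0, 2, -1]].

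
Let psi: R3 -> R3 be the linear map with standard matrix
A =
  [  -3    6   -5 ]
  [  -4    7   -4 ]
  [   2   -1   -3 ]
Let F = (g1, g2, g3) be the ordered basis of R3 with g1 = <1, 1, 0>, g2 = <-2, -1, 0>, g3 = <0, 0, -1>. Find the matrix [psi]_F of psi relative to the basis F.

[[3, 2, 3], [0, 1, -1], [-1, 3, -3]]

With P the matrix whose columns are g1, ..., g3, [psi]_F = P^(-1) A P.
Column by column: psi(g1) = A g1 = <3, 3, 1>; its F-coordinates <3, 0, -1> give column 1.
Continuing for each basis vector yields [psi]_F = [[3, 2, 3], [0, 1, -1], [-1, 3, -3]].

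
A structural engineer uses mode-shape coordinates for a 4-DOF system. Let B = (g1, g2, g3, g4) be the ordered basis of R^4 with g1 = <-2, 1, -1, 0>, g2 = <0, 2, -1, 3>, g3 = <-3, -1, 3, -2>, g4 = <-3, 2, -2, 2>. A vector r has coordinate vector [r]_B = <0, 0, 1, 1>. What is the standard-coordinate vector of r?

r = M [r]_B, where M has columns g1, ..., g4.
Carrying out the matrix-vector product, r = <-6, 1, 1, 0>.

<-6, 1, 1, 0>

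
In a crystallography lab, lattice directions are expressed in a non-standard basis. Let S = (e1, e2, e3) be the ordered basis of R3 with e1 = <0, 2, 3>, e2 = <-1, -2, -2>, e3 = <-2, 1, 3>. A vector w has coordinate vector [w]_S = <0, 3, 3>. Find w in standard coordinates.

<-9, -3, 3>

By definition w = 0·e1 + 3e2 + 3e3.
Summing componentwise gives <-9, -3, 3>.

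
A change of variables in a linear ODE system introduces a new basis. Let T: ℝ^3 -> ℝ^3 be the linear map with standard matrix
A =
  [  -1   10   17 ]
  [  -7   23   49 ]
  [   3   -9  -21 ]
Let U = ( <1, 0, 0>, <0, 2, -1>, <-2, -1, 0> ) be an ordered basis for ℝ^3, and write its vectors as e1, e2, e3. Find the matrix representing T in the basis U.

[[1, -3, -2], [-3, -3, -3], [1, -3, 3]]

Let P have columns e1, ..., e3. Then [T]_U = P^(-1) A P.
Here det P = -1, so P^(-1) is integer; computing A P first and then P^(-1)(A P) gives [[1, -3, -2], [-3, -3, -3], [1, -3, 3]].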